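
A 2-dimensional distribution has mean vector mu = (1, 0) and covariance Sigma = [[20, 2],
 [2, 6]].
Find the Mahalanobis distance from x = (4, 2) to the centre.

Step 1 — centre the observation: (x - mu) = (3, 2).

Step 2 — invert Sigma. det(Sigma) = 20·6 - (2)² = 116.
  Sigma^{-1} = (1/det) · [[d, -b], [-b, a]] = [[0.0517, -0.0172],
 [-0.0172, 0.1724]].

Step 3 — form the quadratic (x - mu)^T · Sigma^{-1} · (x - mu):
  Sigma^{-1} · (x - mu) = (0.1207, 0.2931).
  (x - mu)^T · [Sigma^{-1} · (x - mu)] = (3)·(0.1207) + (2)·(0.2931) = 0.9483.

Step 4 — take square root: d = √(0.9483) ≈ 0.9738.

d(x, mu) = √(0.9483) ≈ 0.9738


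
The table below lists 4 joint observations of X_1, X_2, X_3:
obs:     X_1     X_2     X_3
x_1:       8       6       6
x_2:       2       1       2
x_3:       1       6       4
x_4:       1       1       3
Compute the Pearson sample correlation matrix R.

Step 1 — column means:
  mean(X_1) = (8 + 2 + 1 + 1) / 4 = 12/4 = 3
  mean(X_2) = (6 + 1 + 6 + 1) / 4 = 14/4 = 3.5
  mean(X_3) = (6 + 2 + 4 + 3) / 4 = 15/4 = 3.75

Step 2 — sample variances and covariances s[i,j] = (1/(n-1)) · Σ_k (x_{k,i} - mean_i) · (x_{k,j} - mean_j), with n-1 = 3:
  s[X_1,X_1] = ((5)·(5) + (-1)·(-1) + (-2)·(-2) + (-2)·(-2)) / 3 = 34/3 = 11.3333
  s[X_1,X_2] = ((5)·(2.5) + (-1)·(-2.5) + (-2)·(2.5) + (-2)·(-2.5)) / 3 = 15/3 = 5
  s[X_1,X_3] = ((5)·(2.25) + (-1)·(-1.75) + (-2)·(0.25) + (-2)·(-0.75)) / 3 = 14/3 = 4.6667
  s[X_2,X_2] = ((2.5)·(2.5) + (-2.5)·(-2.5) + (2.5)·(2.5) + (-2.5)·(-2.5)) / 3 = 25/3 = 8.3333
  s[X_2,X_3] = ((2.5)·(2.25) + (-2.5)·(-1.75) + (2.5)·(0.25) + (-2.5)·(-0.75)) / 3 = 12.5/3 = 4.1667
  s[X_3,X_3] = ((2.25)·(2.25) + (-1.75)·(-1.75) + (0.25)·(0.25) + (-0.75)·(-0.75)) / 3 = 8.75/3 = 2.9167
  Sample standard deviations s_i = √(s[i,i]):
  s(X_1) = √(11.3333) = 3.3665
  s(X_2) = √(8.3333) = 2.8868
  s(X_3) = √(2.9167) = 1.7078

Step 3 — r_{ij} = s_{ij} / (s_i · s_j):
  r[X_1,X_1] = 1 (diagonal).
  r[X_1,X_2] = 5 / (3.3665 · 2.8868) = 5 / 9.7183 = 0.5145
  r[X_1,X_3] = 4.6667 / (3.3665 · 1.7078) = 4.6667 / 5.7494 = 0.8117
  r[X_2,X_2] = 1 (diagonal).
  r[X_2,X_3] = 4.1667 / (2.8868 · 1.7078) = 4.1667 / 4.9301 = 0.8452
  r[X_3,X_3] = 1 (diagonal).

R is symmetric with unit diagonal. Assembling:

R = [[1, 0.5145, 0.8117],
 [0.5145, 1, 0.8452],
 [0.8117, 0.8452, 1]]


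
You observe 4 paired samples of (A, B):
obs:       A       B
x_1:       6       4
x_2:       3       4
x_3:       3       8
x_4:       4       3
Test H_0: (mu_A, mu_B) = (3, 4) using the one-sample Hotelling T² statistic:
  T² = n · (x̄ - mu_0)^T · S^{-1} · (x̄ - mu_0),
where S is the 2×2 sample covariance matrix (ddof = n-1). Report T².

Step 1 — sample mean vector:
  mean(A) = (6 + 3 + 3 + 4) / 4 = 16/4 = 4
  mean(B) = (4 + 4 + 8 + 3) / 4 = 19/4 = 4.75
  x̄ = (4, 4.75),  deviation x̄ - mu_0 = (4, 4.75) - (3, 4) = (1, 0.75).

Step 2 — sample covariance matrix, S[i,j] = (1/(n-1)) · Σ_k (x_{k,i} - mean_i) · (x_{k,j} - mean_j), divisor n-1 = 3:
  S[A,A] = ((2)·(2) + (-1)·(-1) + (-1)·(-1) + (0)·(0)) / 3 = 6/3 = 2
  S[A,B] = ((2)·(-0.75) + (-1)·(-0.75) + (-1)·(3.25) + (0)·(-1.75)) / 3 = -4/3 = -1.3333
  S[B,B] = ((-0.75)·(-0.75) + (-0.75)·(-0.75) + (3.25)·(3.25) + (-1.75)·(-1.75)) / 3 = 14.75/3 = 4.9167
  S = [[2, -1.3333],
 [-1.3333, 4.9167]].

Step 3 — invert S. det(S) = 2·4.9167 - (-1.3333)² = 8.0556.
  S^{-1} = (1/det) · [[d, -b], [-b, a]] = [[0.6103, 0.1655],
 [0.1655, 0.2483]].

Step 4 — quadratic form (x̄ - mu_0)^T · S^{-1} · (x̄ - mu_0):
  S^{-1} · (x̄ - mu_0) = (0.7345, 0.3517),
  (x̄ - mu_0)^T · [...] = (1)·(0.7345) + (0.75)·(0.3517) = 0.9983.

Step 5 — scale by n: T² = 4 · 0.9983 = 3.9931.

T² ≈ 3.9931


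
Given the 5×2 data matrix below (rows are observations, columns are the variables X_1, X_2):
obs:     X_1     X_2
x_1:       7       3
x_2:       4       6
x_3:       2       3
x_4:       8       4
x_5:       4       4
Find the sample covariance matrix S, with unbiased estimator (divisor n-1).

Step 1 — column means:
  mean(X_1) = (7 + 4 + 2 + 8 + 4) / 5 = 25/5 = 5
  mean(X_2) = (3 + 6 + 3 + 4 + 4) / 5 = 20/5 = 4

Step 2 — sample covariance S[i,j] = (1/(n-1)) · Σ_k (x_{k,i} - mean_i) · (x_{k,j} - mean_j), with n-1 = 4.
  S[X_1,X_1] = ((2)·(2) + (-1)·(-1) + (-3)·(-3) + (3)·(3) + (-1)·(-1)) / 4 = 24/4 = 6
  S[X_1,X_2] = ((2)·(-1) + (-1)·(2) + (-3)·(-1) + (3)·(0) + (-1)·(0)) / 4 = -1/4 = -0.25
  S[X_2,X_2] = ((-1)·(-1) + (2)·(2) + (-1)·(-1) + (0)·(0) + (0)·(0)) / 4 = 6/4 = 1.5

S is symmetric (S[j,i] = S[i,j]). Assembling:

S = [[6, -0.25],
 [-0.25, 1.5]]


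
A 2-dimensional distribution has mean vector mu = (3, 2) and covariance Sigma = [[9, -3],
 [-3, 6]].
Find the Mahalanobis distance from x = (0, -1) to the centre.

Step 1 — centre the observation: (x - mu) = (-3, -3).

Step 2 — invert Sigma. det(Sigma) = 9·6 - (-3)² = 45.
  Sigma^{-1} = (1/det) · [[d, -b], [-b, a]] = [[0.1333, 0.0667],
 [0.0667, 0.2]].

Step 3 — form the quadratic (x - mu)^T · Sigma^{-1} · (x - mu):
  Sigma^{-1} · (x - mu) = (-0.6, -0.8).
  (x - mu)^T · [Sigma^{-1} · (x - mu)] = (-3)·(-0.6) + (-3)·(-0.8) = 4.2.

Step 4 — take square root: d = √(4.2) ≈ 2.0494.

d(x, mu) = √(4.2) ≈ 2.0494


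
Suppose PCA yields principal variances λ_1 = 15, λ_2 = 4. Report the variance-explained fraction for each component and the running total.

Step 1 — total variance = trace(Sigma) = Σ λ_i = 15 + 4 = 19.

Step 2 — fraction explained by component i = λ_i / Σ λ:
  PC1: 15/19 = 0.7895
  PC2: 4/19 = 0.2105

Step 3 — cumulative fraction after k components = (λ_1 + ... + λ_k) / Σ λ:
  k = 1: 15/19 = 0.7895
  k = 2: (15 + 4)/19 = 19/19 = 1

Summary (fraction, with percent):

explained: PC1 0.7895 (78.95%), PC2 0.2105 (21.05%);  cumulative: 0.7895, 1


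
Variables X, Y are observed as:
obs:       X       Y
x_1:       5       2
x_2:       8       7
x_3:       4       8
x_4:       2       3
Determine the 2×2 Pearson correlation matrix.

Step 1 — column means:
  mean(X) = (5 + 8 + 4 + 2) / 4 = 19/4 = 4.75
  mean(Y) = (2 + 7 + 8 + 3) / 4 = 20/4 = 5

Step 2 — sample variances and covariances s[i,j] = (1/(n-1)) · Σ_k (x_{k,i} - mean_i) · (x_{k,j} - mean_j), with n-1 = 3:
  s[X,X] = ((0.25)·(0.25) + (3.25)·(3.25) + (-0.75)·(-0.75) + (-2.75)·(-2.75)) / 3 = 18.75/3 = 6.25
  s[X,Y] = ((0.25)·(-3) + (3.25)·(2) + (-0.75)·(3) + (-2.75)·(-2)) / 3 = 9/3 = 3
  s[Y,Y] = ((-3)·(-3) + (2)·(2) + (3)·(3) + (-2)·(-2)) / 3 = 26/3 = 8.6667
  Sample standard deviations s_i = √(s[i,i]):
  s(X) = √(6.25) = 2.5
  s(Y) = √(8.6667) = 2.9439

Step 3 — r_{ij} = s_{ij} / (s_i · s_j):
  r[X,X] = 1 (diagonal).
  r[X,Y] = 3 / (2.5 · 2.9439) = 3 / 7.3598 = 0.4076
  r[Y,Y] = 1 (diagonal).

R is symmetric with unit diagonal. Assembling:

R = [[1, 0.4076],
 [0.4076, 1]]


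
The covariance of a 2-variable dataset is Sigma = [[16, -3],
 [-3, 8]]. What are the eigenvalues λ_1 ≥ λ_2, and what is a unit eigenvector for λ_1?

Step 1 — characteristic polynomial of 2×2 Sigma:
  det(Sigma - λI) = λ² - trace · λ + det = 0.
  trace = 16 + 8 = 24, det = 16·8 - (-3)² = 119.
Step 2 — discriminant:
  Δ = trace² - 4·det = 576 - 476 = 100.
Step 3 — eigenvalues:
  λ = (trace ± √Δ)/2 = (24 ± 10)/2,
  λ_1 = 17,  λ_2 = 7.

Step 4 — unit eigenvector for λ_1: solve (Sigma - λ_1 I)v = 0. First row:
  (16 - 17)·v_x + (-3)·v_y = 0, i.e. (-1)·v_x + (-3)·v_y = 0,
  so v ∝ (b, λ_1 - a) = (-3, 1); multiply by -1 so the first entry is positive: u = (3, -1).
  ||u|| = √((3)² + (-1)²) = √(10) ≈ 3.1623,
  v_1 = u/||u|| ≈ (0.9487, -0.3162) (||v_1|| = 1).

λ_1 = 17,  λ_2 = 7;  v_1 ≈ (0.9487, -0.3162)


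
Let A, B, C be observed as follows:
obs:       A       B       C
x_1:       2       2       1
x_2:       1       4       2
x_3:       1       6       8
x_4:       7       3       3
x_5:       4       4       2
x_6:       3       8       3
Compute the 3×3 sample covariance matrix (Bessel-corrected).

Step 1 — column means:
  mean(A) = (2 + 1 + 1 + 7 + 4 + 3) / 6 = 18/6 = 3
  mean(B) = (2 + 4 + 6 + 3 + 4 + 8) / 6 = 27/6 = 4.5
  mean(C) = (1 + 2 + 8 + 3 + 2 + 3) / 6 = 19/6 = 3.1667

Step 2 — sample covariance S[i,j] = (1/(n-1)) · Σ_k (x_{k,i} - mean_i) · (x_{k,j} - mean_j), with n-1 = 5.
  S[A,A] = ((-1)·(-1) + (-2)·(-2) + (-2)·(-2) + (4)·(4) + (1)·(1) + (0)·(0)) / 5 = 26/5 = 5.2
  S[A,B] = ((-1)·(-2.5) + (-2)·(-0.5) + (-2)·(1.5) + (4)·(-1.5) + (1)·(-0.5) + (0)·(3.5)) / 5 = -6/5 = -1.2
  S[A,C] = ((-1)·(-2.1667) + (-2)·(-1.1667) + (-2)·(4.8333) + (4)·(-0.1667) + (1)·(-1.1667) + (0)·(-0.1667)) / 5 = -7/5 = -1.4
  S[B,B] = ((-2.5)·(-2.5) + (-0.5)·(-0.5) + (1.5)·(1.5) + (-1.5)·(-1.5) + (-0.5)·(-0.5) + (3.5)·(3.5)) / 5 = 23.5/5 = 4.7
  S[B,C] = ((-2.5)·(-2.1667) + (-0.5)·(-1.1667) + (1.5)·(4.8333) + (-1.5)·(-0.1667) + (-0.5)·(-1.1667) + (3.5)·(-0.1667)) / 5 = 13.5/5 = 2.7
  S[C,C] = ((-2.1667)·(-2.1667) + (-1.1667)·(-1.1667) + (4.8333)·(4.8333) + (-0.1667)·(-0.1667) + (-1.1667)·(-1.1667) + (-0.1667)·(-0.1667)) / 5 = 30.8333/5 = 6.1667

S is symmetric (S[j,i] = S[i,j]). Assembling:

S = [[5.2, -1.2, -1.4],
 [-1.2, 4.7, 2.7],
 [-1.4, 2.7, 6.1667]]


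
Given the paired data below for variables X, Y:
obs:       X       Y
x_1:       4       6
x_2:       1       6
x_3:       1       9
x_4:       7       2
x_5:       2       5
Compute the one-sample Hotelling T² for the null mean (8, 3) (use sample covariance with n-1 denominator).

Step 1 — sample mean vector:
  mean(X) = (4 + 1 + 1 + 7 + 2) / 5 = 15/5 = 3
  mean(Y) = (6 + 6 + 9 + 2 + 5) / 5 = 28/5 = 5.6
  x̄ = (3, 5.6),  deviation x̄ - mu_0 = (3, 5.6) - (8, 3) = (-5, 2.6).

Step 2 — sample covariance matrix, S[i,j] = (1/(n-1)) · Σ_k (x_{k,i} - mean_i) · (x_{k,j} - mean_j), divisor n-1 = 4:
  S[X,X] = ((1)·(1) + (-2)·(-2) + (-2)·(-2) + (4)·(4) + (-1)·(-1)) / 4 = 26/4 = 6.5
  S[X,Y] = ((1)·(0.4) + (-2)·(0.4) + (-2)·(3.4) + (4)·(-3.6) + (-1)·(-0.6)) / 4 = -21/4 = -5.25
  S[Y,Y] = ((0.4)·(0.4) + (0.4)·(0.4) + (3.4)·(3.4) + (-3.6)·(-3.6) + (-0.6)·(-0.6)) / 4 = 25.2/4 = 6.3
  S = [[6.5, -5.25],
 [-5.25, 6.3]].

Step 3 — invert S. det(S) = 6.5·6.3 - (-5.25)² = 13.3875.
  S^{-1} = (1/det) · [[d, -b], [-b, a]] = [[0.4706, 0.3922],
 [0.3922, 0.4855]].

Step 4 — quadratic form (x̄ - mu_0)^T · S^{-1} · (x̄ - mu_0):
  S^{-1} · (x̄ - mu_0) = (-1.3333, -0.6984),
  (x̄ - mu_0)^T · [...] = (-5)·(-1.3333) + (2.6)·(-0.6984) = 4.8508.

Step 5 — scale by n: T² = 5 · 4.8508 = 24.254.

T² ≈ 24.254


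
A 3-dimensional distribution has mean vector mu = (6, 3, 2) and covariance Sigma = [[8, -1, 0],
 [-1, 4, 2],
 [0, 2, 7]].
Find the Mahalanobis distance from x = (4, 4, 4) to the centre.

Step 1 — centre the observation: (x - mu) = (-2, 1, 2).

Step 2 — invert Sigma (cofactor / det for 3×3, or solve directly):
  Sigma^{-1} = [[0.1297, 0.0378, -0.0108],
 [0.0378, 0.3027, -0.0865],
 [-0.0108, -0.0865, 0.1676]].

Step 3 — form the quadratic (x - mu)^T · Sigma^{-1} · (x - mu):
  Sigma^{-1} · (x - mu) = (-0.2432, 0.0541, 0.2703).
  (x - mu)^T · [Sigma^{-1} · (x - mu)] = (-2)·(-0.2432) + (1)·(0.0541) + (2)·(0.2703) = 1.0811.

Step 4 — take square root: d = √(1.0811) ≈ 1.0398.

d(x, mu) = √(1.0811) ≈ 1.0398


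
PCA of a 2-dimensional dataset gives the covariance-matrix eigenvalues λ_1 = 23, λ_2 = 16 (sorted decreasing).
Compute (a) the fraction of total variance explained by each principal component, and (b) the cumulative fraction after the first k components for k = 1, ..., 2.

Step 1 — total variance = trace(Sigma) = Σ λ_i = 23 + 16 = 39.

Step 2 — fraction explained by component i = λ_i / Σ λ:
  PC1: 23/39 = 0.5897
  PC2: 16/39 = 0.4103

Step 3 — cumulative fraction after k components = (λ_1 + ... + λ_k) / Σ λ:
  k = 1: 23/39 = 0.5897
  k = 2: (23 + 16)/39 = 39/39 = 1

Summary (fraction, with percent):

explained: PC1 0.5897 (58.97%), PC2 0.4103 (41.03%);  cumulative: 0.5897, 1


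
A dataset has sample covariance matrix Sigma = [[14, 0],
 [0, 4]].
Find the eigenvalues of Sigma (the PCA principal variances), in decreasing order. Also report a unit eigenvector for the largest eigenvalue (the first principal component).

Step 1 — characteristic polynomial of 2×2 Sigma:
  det(Sigma - λI) = λ² - trace · λ + det = 0.
  trace = 14 + 4 = 18, det = 14·4 - (0)² = 56.
Step 2 — discriminant:
  Δ = trace² - 4·det = 324 - 224 = 100.
Step 3 — eigenvalues:
  λ = (trace ± √Δ)/2 = (18 ± 10)/2,
  λ_1 = 14,  λ_2 = 4.

Step 4 — unit eigenvector for λ_1: Sigma is diagonal, so its eigenvectors are the coordinate axes. λ_1 = 14 is the diagonal entry on the first coordinate axis, hence
  v_1 = (1, 0) (||v_1|| = 1).

λ_1 = 14,  λ_2 = 4;  v_1 ≈ (1, 0)


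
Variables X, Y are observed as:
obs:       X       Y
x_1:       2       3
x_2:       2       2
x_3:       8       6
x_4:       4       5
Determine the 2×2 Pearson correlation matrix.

Step 1 — column means:
  mean(X) = (2 + 2 + 8 + 4) / 4 = 16/4 = 4
  mean(Y) = (3 + 2 + 6 + 5) / 4 = 16/4 = 4

Step 2 — sample variances and covariances s[i,j] = (1/(n-1)) · Σ_k (x_{k,i} - mean_i) · (x_{k,j} - mean_j), with n-1 = 3:
  s[X,X] = ((-2)·(-2) + (-2)·(-2) + (4)·(4) + (0)·(0)) / 3 = 24/3 = 8
  s[X,Y] = ((-2)·(-1) + (-2)·(-2) + (4)·(2) + (0)·(1)) / 3 = 14/3 = 4.6667
  s[Y,Y] = ((-1)·(-1) + (-2)·(-2) + (2)·(2) + (1)·(1)) / 3 = 10/3 = 3.3333
  Sample standard deviations s_i = √(s[i,i]):
  s(X) = √(8) = 2.8284
  s(Y) = √(3.3333) = 1.8257

Step 3 — r_{ij} = s_{ij} / (s_i · s_j):
  r[X,X] = 1 (diagonal).
  r[X,Y] = 4.6667 / (2.8284 · 1.8257) = 4.6667 / 5.164 = 0.9037
  r[Y,Y] = 1 (diagonal).

R is symmetric with unit diagonal. Assembling:

R = [[1, 0.9037],
 [0.9037, 1]]


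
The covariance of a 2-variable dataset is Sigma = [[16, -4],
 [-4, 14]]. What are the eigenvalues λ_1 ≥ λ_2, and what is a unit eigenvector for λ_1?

Step 1 — characteristic polynomial of 2×2 Sigma:
  det(Sigma - λI) = λ² - trace · λ + det = 0.
  trace = 16 + 14 = 30, det = 16·14 - (-4)² = 208.
Step 2 — discriminant:
  Δ = trace² - 4·det = 900 - 832 = 68.
Step 3 — eigenvalues:
  λ = (trace ± √Δ)/2 = (30 ± 8.2462)/2,
  λ_1 = 19.1231,  λ_2 = 10.8769.

Step 4 — unit eigenvector for λ_1: solve (Sigma - λ_1 I)v = 0. First row:
  (16 - 19.1231)·v_x + (-4)·v_y = 0, i.e. (-3.1231)·v_x + (-4)·v_y = 0,
  so v ∝ (b, λ_1 - a) = (-4, 3.1231); multiply by -1 so the first entry is positive: u = (4, -3.1231).
  ||u|| = √((4)² + (-3.1231)²) = √(25.7538) ≈ 5.0748,
  v_1 = u/||u|| ≈ (0.7882, -0.6154) (||v_1|| = 1).

λ_1 = 19.1231,  λ_2 = 10.8769;  v_1 ≈ (0.7882, -0.6154)


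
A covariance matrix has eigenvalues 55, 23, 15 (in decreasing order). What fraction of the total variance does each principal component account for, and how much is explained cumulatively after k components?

Step 1 — total variance = trace(Sigma) = Σ λ_i = 55 + 23 + 15 = 93.

Step 2 — fraction explained by component i = λ_i / Σ λ:
  PC1: 55/93 = 0.5914
  PC2: 23/93 = 0.2473
  PC3: 15/93 = 0.1613

Step 3 — cumulative fraction after k components = (λ_1 + ... + λ_k) / Σ λ:
  k = 1: 55/93 = 0.5914
  k = 2: (55 + 23)/93 = 78/93 = 0.8387
  k = 3: (55 + 23 + 15)/93 = 93/93 = 1

Summary (fraction, with percent):

explained: PC1 0.5914 (59.14%), PC2 0.2473 (24.73%), PC3 0.1613 (16.13%);  cumulative: 0.5914, 0.8387, 1


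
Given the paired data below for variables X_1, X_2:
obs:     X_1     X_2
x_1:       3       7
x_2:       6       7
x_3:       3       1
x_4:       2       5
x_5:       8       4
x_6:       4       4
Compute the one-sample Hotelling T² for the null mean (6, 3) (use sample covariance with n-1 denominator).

Step 1 — sample mean vector:
  mean(X_1) = (3 + 6 + 3 + 2 + 8 + 4) / 6 = 26/6 = 4.3333
  mean(X_2) = (7 + 7 + 1 + 5 + 4 + 4) / 6 = 28/6 = 4.6667
  x̄ = (4.3333, 4.6667),  deviation x̄ - mu_0 = (4.3333, 4.6667) - (6, 3) = (-1.6667, 1.6667).

Step 2 — sample covariance matrix, S[i,j] = (1/(n-1)) · Σ_k (x_{k,i} - mean_i) · (x_{k,j} - mean_j), divisor n-1 = 5:
  S[X_1,X_1] = ((-1.3333)·(-1.3333) + (1.6667)·(1.6667) + (-1.3333)·(-1.3333) + (-2.3333)·(-2.3333) + (3.6667)·(3.6667) + (-0.3333)·(-0.3333)) / 5 = 25.3333/5 = 5.0667
  S[X_1,X_2] = ((-1.3333)·(2.3333) + (1.6667)·(2.3333) + (-1.3333)·(-3.6667) + (-2.3333)·(0.3333) + (3.6667)·(-0.6667) + (-0.3333)·(-0.6667)) / 5 = 2.6667/5 = 0.5333
  S[X_2,X_2] = ((2.3333)·(2.3333) + (2.3333)·(2.3333) + (-3.6667)·(-3.6667) + (0.3333)·(0.3333) + (-0.6667)·(-0.6667) + (-0.6667)·(-0.6667)) / 5 = 25.3333/5 = 5.0667
  S = [[5.0667, 0.5333],
 [0.5333, 5.0667]].

Step 3 — invert S. det(S) = 5.0667·5.0667 - (0.5333)² = 25.3867.
  S^{-1} = (1/det) · [[d, -b], [-b, a]] = [[0.1996, -0.021],
 [-0.021, 0.1996]].

Step 4 — quadratic form (x̄ - mu_0)^T · S^{-1} · (x̄ - mu_0):
  S^{-1} · (x̄ - mu_0) = (-0.3676, 0.3676),
  (x̄ - mu_0)^T · [...] = (-1.6667)·(-0.3676) + (1.6667)·(0.3676) = 1.2255.

Step 5 — scale by n: T² = 6 · 1.2255 = 7.3529.

T² ≈ 7.3529


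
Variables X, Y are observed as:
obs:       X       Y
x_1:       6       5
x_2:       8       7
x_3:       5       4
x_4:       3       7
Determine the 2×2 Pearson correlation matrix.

Step 1 — column means:
  mean(X) = (6 + 8 + 5 + 3) / 4 = 22/4 = 5.5
  mean(Y) = (5 + 7 + 4 + 7) / 4 = 23/4 = 5.75

Step 2 — sample variances and covariances s[i,j] = (1/(n-1)) · Σ_k (x_{k,i} - mean_i) · (x_{k,j} - mean_j), with n-1 = 3:
  s[X,X] = ((0.5)·(0.5) + (2.5)·(2.5) + (-0.5)·(-0.5) + (-2.5)·(-2.5)) / 3 = 13/3 = 4.3333
  s[X,Y] = ((0.5)·(-0.75) + (2.5)·(1.25) + (-0.5)·(-1.75) + (-2.5)·(1.25)) / 3 = 0.5/3 = 0.1667
  s[Y,Y] = ((-0.75)·(-0.75) + (1.25)·(1.25) + (-1.75)·(-1.75) + (1.25)·(1.25)) / 3 = 6.75/3 = 2.25
  Sample standard deviations s_i = √(s[i,i]):
  s(X) = √(4.3333) = 2.0817
  s(Y) = √(2.25) = 1.5

Step 3 — r_{ij} = s_{ij} / (s_i · s_j):
  r[X,X] = 1 (diagonal).
  r[X,Y] = 0.1667 / (2.0817 · 1.5) = 0.1667 / 3.1225 = 0.0534
  r[Y,Y] = 1 (diagonal).

R is symmetric with unit diagonal. Assembling:

R = [[1, 0.0534],
 [0.0534, 1]]


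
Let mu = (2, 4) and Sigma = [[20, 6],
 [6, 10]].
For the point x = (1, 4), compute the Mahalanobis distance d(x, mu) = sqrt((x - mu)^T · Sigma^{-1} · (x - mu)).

Step 1 — centre the observation: (x - mu) = (-1, 0).

Step 2 — invert Sigma. det(Sigma) = 20·10 - (6)² = 164.
  Sigma^{-1} = (1/det) · [[d, -b], [-b, a]] = [[0.061, -0.0366],
 [-0.0366, 0.122]].

Step 3 — form the quadratic (x - mu)^T · Sigma^{-1} · (x - mu):
  Sigma^{-1} · (x - mu) = (-0.061, 0.0366).
  (x - mu)^T · [Sigma^{-1} · (x - mu)] = (-1)·(-0.061) + (0)·(0.0366) = 0.061.

Step 4 — take square root: d = √(0.061) ≈ 0.2469.

d(x, mu) = √(0.061) ≈ 0.2469


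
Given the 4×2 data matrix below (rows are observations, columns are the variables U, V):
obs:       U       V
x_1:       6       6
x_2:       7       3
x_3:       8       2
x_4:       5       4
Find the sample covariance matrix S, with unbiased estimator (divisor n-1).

Step 1 — column means:
  mean(U) = (6 + 7 + 8 + 5) / 4 = 26/4 = 6.5
  mean(V) = (6 + 3 + 2 + 4) / 4 = 15/4 = 3.75

Step 2 — sample covariance S[i,j] = (1/(n-1)) · Σ_k (x_{k,i} - mean_i) · (x_{k,j} - mean_j), with n-1 = 3.
  S[U,U] = ((-0.5)·(-0.5) + (0.5)·(0.5) + (1.5)·(1.5) + (-1.5)·(-1.5)) / 3 = 5/3 = 1.6667
  S[U,V] = ((-0.5)·(2.25) + (0.5)·(-0.75) + (1.5)·(-1.75) + (-1.5)·(0.25)) / 3 = -4.5/3 = -1.5
  S[V,V] = ((2.25)·(2.25) + (-0.75)·(-0.75) + (-1.75)·(-1.75) + (0.25)·(0.25)) / 3 = 8.75/3 = 2.9167

S is symmetric (S[j,i] = S[i,j]). Assembling:

S = [[1.6667, -1.5],
 [-1.5, 2.9167]]


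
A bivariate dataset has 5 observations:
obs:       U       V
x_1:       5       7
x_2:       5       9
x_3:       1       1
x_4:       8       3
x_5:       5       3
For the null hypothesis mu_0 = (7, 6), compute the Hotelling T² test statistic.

Step 1 — sample mean vector:
  mean(U) = (5 + 5 + 1 + 8 + 5) / 5 = 24/5 = 4.8
  mean(V) = (7 + 9 + 1 + 3 + 3) / 5 = 23/5 = 4.6
  x̄ = (4.8, 4.6),  deviation x̄ - mu_0 = (4.8, 4.6) - (7, 6) = (-2.2, -1.4).

Step 2 — sample covariance matrix, S[i,j] = (1/(n-1)) · Σ_k (x_{k,i} - mean_i) · (x_{k,j} - mean_j), divisor n-1 = 4:
  S[U,U] = ((0.2)·(0.2) + (0.2)·(0.2) + (-3.8)·(-3.8) + (3.2)·(3.2) + (0.2)·(0.2)) / 4 = 24.8/4 = 6.2
  S[U,V] = ((0.2)·(2.4) + (0.2)·(4.4) + (-3.8)·(-3.6) + (3.2)·(-1.6) + (0.2)·(-1.6)) / 4 = 9.6/4 = 2.4
  S[V,V] = ((2.4)·(2.4) + (4.4)·(4.4) + (-3.6)·(-3.6) + (-1.6)·(-1.6) + (-1.6)·(-1.6)) / 4 = 43.2/4 = 10.8
  S = [[6.2, 2.4],
 [2.4, 10.8]].

Step 3 — invert S. det(S) = 6.2·10.8 - (2.4)² = 61.2.
  S^{-1} = (1/det) · [[d, -b], [-b, a]] = [[0.1765, -0.0392],
 [-0.0392, 0.1013]].

Step 4 — quadratic form (x̄ - mu_0)^T · S^{-1} · (x̄ - mu_0):
  S^{-1} · (x̄ - mu_0) = (-0.3333, -0.0556),
  (x̄ - mu_0)^T · [...] = (-2.2)·(-0.3333) + (-1.4)·(-0.0556) = 0.8111.

Step 5 — scale by n: T² = 5 · 0.8111 = 4.0556.

T² ≈ 4.0556


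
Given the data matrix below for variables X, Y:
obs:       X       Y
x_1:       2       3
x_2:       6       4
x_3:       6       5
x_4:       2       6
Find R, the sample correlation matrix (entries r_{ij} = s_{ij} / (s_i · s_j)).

Step 1 — column means:
  mean(X) = (2 + 6 + 6 + 2) / 4 = 16/4 = 4
  mean(Y) = (3 + 4 + 5 + 6) / 4 = 18/4 = 4.5

Step 2 — sample variances and covariances s[i,j] = (1/(n-1)) · Σ_k (x_{k,i} - mean_i) · (x_{k,j} - mean_j), with n-1 = 3:
  s[X,X] = ((-2)·(-2) + (2)·(2) + (2)·(2) + (-2)·(-2)) / 3 = 16/3 = 5.3333
  s[X,Y] = ((-2)·(-1.5) + (2)·(-0.5) + (2)·(0.5) + (-2)·(1.5)) / 3 = 0/3 = 0
  s[Y,Y] = ((-1.5)·(-1.5) + (-0.5)·(-0.5) + (0.5)·(0.5) + (1.5)·(1.5)) / 3 = 5/3 = 1.6667
  Sample standard deviations s_i = √(s[i,i]):
  s(X) = √(5.3333) = 2.3094
  s(Y) = √(1.6667) = 1.291

Step 3 — r_{ij} = s_{ij} / (s_i · s_j):
  r[X,X] = 1 (diagonal).
  r[X,Y] = 0 / (2.3094 · 1.291) = 0 / 2.9814 = 0
  r[Y,Y] = 1 (diagonal).

R is symmetric with unit diagonal. Assembling:

R = [[1, 0],
 [0, 1]]


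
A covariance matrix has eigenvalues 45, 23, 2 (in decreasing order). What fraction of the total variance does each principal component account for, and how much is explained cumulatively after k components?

Step 1 — total variance = trace(Sigma) = Σ λ_i = 45 + 23 + 2 = 70.

Step 2 — fraction explained by component i = λ_i / Σ λ:
  PC1: 45/70 = 0.6429
  PC2: 23/70 = 0.3286
  PC3: 2/70 = 0.0286

Step 3 — cumulative fraction after k components = (λ_1 + ... + λ_k) / Σ λ:
  k = 1: 45/70 = 0.6429
  k = 2: (45 + 23)/70 = 68/70 = 0.9714
  k = 3: (45 + 23 + 2)/70 = 70/70 = 1

Summary (fraction, with percent):

explained: PC1 0.6429 (64.29%), PC2 0.3286 (32.86%), PC3 0.0286 (2.86%);  cumulative: 0.6429, 0.9714, 1


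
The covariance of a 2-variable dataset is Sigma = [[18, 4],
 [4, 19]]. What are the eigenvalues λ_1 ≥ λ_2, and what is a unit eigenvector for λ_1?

Step 1 — characteristic polynomial of 2×2 Sigma:
  det(Sigma - λI) = λ² - trace · λ + det = 0.
  trace = 18 + 19 = 37, det = 18·19 - (4)² = 326.
Step 2 — discriminant:
  Δ = trace² - 4·det = 1369 - 1304 = 65.
Step 3 — eigenvalues:
  λ = (trace ± √Δ)/2 = (37 ± 8.0623)/2,
  λ_1 = 22.5311,  λ_2 = 14.4689.

Step 4 — unit eigenvector for λ_1: solve (Sigma - λ_1 I)v = 0. First row:
  (18 - 22.5311)·v_x + (4)·v_y = 0, i.e. (-4.5311)·v_x + (4)·v_y = 0,
  so v ∝ (b, λ_1 - a) = (4, 4.5311) = u.
  ||u|| = √((4)² + (4.5311)²) = √(36.5311) ≈ 6.0441,
  v_1 = u/||u|| ≈ (0.6618, 0.7497) (||v_1|| = 1).

λ_1 = 22.5311,  λ_2 = 14.4689;  v_1 ≈ (0.6618, 0.7497)


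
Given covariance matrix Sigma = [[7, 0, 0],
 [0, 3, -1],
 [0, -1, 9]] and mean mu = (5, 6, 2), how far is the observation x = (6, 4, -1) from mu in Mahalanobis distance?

Step 1 — centre the observation: (x - mu) = (1, -2, -3).

Step 2 — invert Sigma (cofactor / det for 3×3, or solve directly):
  Sigma^{-1} = [[0.1429, 0, 0],
 [0, 0.3462, 0.0385],
 [0, 0.0385, 0.1154]].

Step 3 — form the quadratic (x - mu)^T · Sigma^{-1} · (x - mu):
  Sigma^{-1} · (x - mu) = (0.1429, -0.8077, -0.4231).
  (x - mu)^T · [Sigma^{-1} · (x - mu)] = (1)·(0.1429) + (-2)·(-0.8077) + (-3)·(-0.4231) = 3.0275.

Step 4 — take square root: d = √(3.0275) ≈ 1.74.

d(x, mu) = √(3.0275) ≈ 1.74


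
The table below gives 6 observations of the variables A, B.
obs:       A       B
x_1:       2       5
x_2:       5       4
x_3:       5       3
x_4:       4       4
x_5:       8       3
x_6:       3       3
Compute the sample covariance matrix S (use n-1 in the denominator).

Step 1 — column means:
  mean(A) = (2 + 5 + 5 + 4 + 8 + 3) / 6 = 27/6 = 4.5
  mean(B) = (5 + 4 + 3 + 4 + 3 + 3) / 6 = 22/6 = 3.6667

Step 2 — sample covariance S[i,j] = (1/(n-1)) · Σ_k (x_{k,i} - mean_i) · (x_{k,j} - mean_j), with n-1 = 5.
  S[A,A] = ((-2.5)·(-2.5) + (0.5)·(0.5) + (0.5)·(0.5) + (-0.5)·(-0.5) + (3.5)·(3.5) + (-1.5)·(-1.5)) / 5 = 21.5/5 = 4.3
  S[A,B] = ((-2.5)·(1.3333) + (0.5)·(0.3333) + (0.5)·(-0.6667) + (-0.5)·(0.3333) + (3.5)·(-0.6667) + (-1.5)·(-0.6667)) / 5 = -5/5 = -1
  S[B,B] = ((1.3333)·(1.3333) + (0.3333)·(0.3333) + (-0.6667)·(-0.6667) + (0.3333)·(0.3333) + (-0.6667)·(-0.6667) + (-0.6667)·(-0.6667)) / 5 = 3.3333/5 = 0.6667

S is symmetric (S[j,i] = S[i,j]). Assembling:

S = [[4.3, -1],
 [-1, 0.6667]]


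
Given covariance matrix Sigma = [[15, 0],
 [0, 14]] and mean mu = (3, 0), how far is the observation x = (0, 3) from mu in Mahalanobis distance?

Step 1 — centre the observation: (x - mu) = (-3, 3).

Step 2 — invert Sigma. det(Sigma) = 15·14 - (0)² = 210.
  Sigma^{-1} = (1/det) · [[d, -b], [-b, a]] = [[0.0667, 0],
 [0, 0.0714]].

Step 3 — form the quadratic (x - mu)^T · Sigma^{-1} · (x - mu):
  Sigma^{-1} · (x - mu) = (-0.2, 0.2143).
  (x - mu)^T · [Sigma^{-1} · (x - mu)] = (-3)·(-0.2) + (3)·(0.2143) = 1.2429.

Step 4 — take square root: d = √(1.2429) ≈ 1.1148.

d(x, mu) = √(1.2429) ≈ 1.1148


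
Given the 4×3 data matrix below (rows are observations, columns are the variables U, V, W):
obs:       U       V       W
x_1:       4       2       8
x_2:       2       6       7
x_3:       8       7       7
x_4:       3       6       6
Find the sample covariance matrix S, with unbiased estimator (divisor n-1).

Step 1 — column means:
  mean(U) = (4 + 2 + 8 + 3) / 4 = 17/4 = 4.25
  mean(V) = (2 + 6 + 7 + 6) / 4 = 21/4 = 5.25
  mean(W) = (8 + 7 + 7 + 6) / 4 = 28/4 = 7

Step 2 — sample covariance S[i,j] = (1/(n-1)) · Σ_k (x_{k,i} - mean_i) · (x_{k,j} - mean_j), with n-1 = 3.
  S[U,U] = ((-0.25)·(-0.25) + (-2.25)·(-2.25) + (3.75)·(3.75) + (-1.25)·(-1.25)) / 3 = 20.75/3 = 6.9167
  S[U,V] = ((-0.25)·(-3.25) + (-2.25)·(0.75) + (3.75)·(1.75) + (-1.25)·(0.75)) / 3 = 4.75/3 = 1.5833
  S[U,W] = ((-0.25)·(1) + (-2.25)·(0) + (3.75)·(0) + (-1.25)·(-1)) / 3 = 1/3 = 0.3333
  S[V,V] = ((-3.25)·(-3.25) + (0.75)·(0.75) + (1.75)·(1.75) + (0.75)·(0.75)) / 3 = 14.75/3 = 4.9167
  S[V,W] = ((-3.25)·(1) + (0.75)·(0) + (1.75)·(0) + (0.75)·(-1)) / 3 = -4/3 = -1.3333
  S[W,W] = ((1)·(1) + (0)·(0) + (0)·(0) + (-1)·(-1)) / 3 = 2/3 = 0.6667

S is symmetric (S[j,i] = S[i,j]). Assembling:

S = [[6.9167, 1.5833, 0.3333],
 [1.5833, 4.9167, -1.3333],
 [0.3333, -1.3333, 0.6667]]


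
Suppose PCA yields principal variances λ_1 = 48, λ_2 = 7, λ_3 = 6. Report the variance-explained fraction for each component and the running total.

Step 1 — total variance = trace(Sigma) = Σ λ_i = 48 + 7 + 6 = 61.

Step 2 — fraction explained by component i = λ_i / Σ λ:
  PC1: 48/61 = 0.7869
  PC2: 7/61 = 0.1148
  PC3: 6/61 = 0.0984

Step 3 — cumulative fraction after k components = (λ_1 + ... + λ_k) / Σ λ:
  k = 1: 48/61 = 0.7869
  k = 2: (48 + 7)/61 = 55/61 = 0.9016
  k = 3: (48 + 7 + 6)/61 = 61/61 = 1

Summary (fraction, with percent):

explained: PC1 0.7869 (78.69%), PC2 0.1148 (11.48%), PC3 0.0984 (9.84%);  cumulative: 0.7869, 0.9016, 1


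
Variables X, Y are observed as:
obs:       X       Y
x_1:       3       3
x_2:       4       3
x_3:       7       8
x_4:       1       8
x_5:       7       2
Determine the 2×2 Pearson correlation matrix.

Step 1 — column means:
  mean(X) = (3 + 4 + 7 + 1 + 7) / 5 = 22/5 = 4.4
  mean(Y) = (3 + 3 + 8 + 8 + 2) / 5 = 24/5 = 4.8

Step 2 — sample variances and covariances s[i,j] = (1/(n-1)) · Σ_k (x_{k,i} - mean_i) · (x_{k,j} - mean_j), with n-1 = 4:
  s[X,X] = ((-1.4)·(-1.4) + (-0.4)·(-0.4) + (2.6)·(2.6) + (-3.4)·(-3.4) + (2.6)·(2.6)) / 4 = 27.2/4 = 6.8
  s[X,Y] = ((-1.4)·(-1.8) + (-0.4)·(-1.8) + (2.6)·(3.2) + (-3.4)·(3.2) + (2.6)·(-2.8)) / 4 = -6.6/4 = -1.65
  s[Y,Y] = ((-1.8)·(-1.8) + (-1.8)·(-1.8) + (3.2)·(3.2) + (3.2)·(3.2) + (-2.8)·(-2.8)) / 4 = 34.8/4 = 8.7
  Sample standard deviations s_i = √(s[i,i]):
  s(X) = √(6.8) = 2.6077
  s(Y) = √(8.7) = 2.9496

Step 3 — r_{ij} = s_{ij} / (s_i · s_j):
  r[X,X] = 1 (diagonal).
  r[X,Y] = -1.65 / (2.6077 · 2.9496) = -1.65 / 7.6916 = -0.2145
  r[Y,Y] = 1 (diagonal).

R is symmetric with unit diagonal. Assembling:

R = [[1, -0.2145],
 [-0.2145, 1]]


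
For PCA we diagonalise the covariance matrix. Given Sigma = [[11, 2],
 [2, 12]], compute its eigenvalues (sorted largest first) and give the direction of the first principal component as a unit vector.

Step 1 — characteristic polynomial of 2×2 Sigma:
  det(Sigma - λI) = λ² - trace · λ + det = 0.
  trace = 11 + 12 = 23, det = 11·12 - (2)² = 128.
Step 2 — discriminant:
  Δ = trace² - 4·det = 529 - 512 = 17.
Step 3 — eigenvalues:
  λ = (trace ± √Δ)/2 = (23 ± 4.1231)/2,
  λ_1 = 13.5616,  λ_2 = 9.4384.

Step 4 — unit eigenvector for λ_1: solve (Sigma - λ_1 I)v = 0. First row:
  (11 - 13.5616)·v_x + (2)·v_y = 0, i.e. (-2.5616)·v_x + (2)·v_y = 0,
  so v ∝ (b, λ_1 - a) = (2, 2.5616) = u.
  ||u|| = √((2)² + (2.5616)²) = √(10.5616) ≈ 3.2499,
  v_1 = u/||u|| ≈ (0.6154, 0.7882) (||v_1|| = 1).

λ_1 = 13.5616,  λ_2 = 9.4384;  v_1 ≈ (0.6154, 0.7882)


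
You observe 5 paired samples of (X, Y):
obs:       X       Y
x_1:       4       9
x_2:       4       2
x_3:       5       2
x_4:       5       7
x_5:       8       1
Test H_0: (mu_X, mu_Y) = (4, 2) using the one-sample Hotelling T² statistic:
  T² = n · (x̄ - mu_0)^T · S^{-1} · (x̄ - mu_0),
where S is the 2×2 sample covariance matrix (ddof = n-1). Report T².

Step 1 — sample mean vector:
  mean(X) = (4 + 4 + 5 + 5 + 8) / 5 = 26/5 = 5.2
  mean(Y) = (9 + 2 + 2 + 7 + 1) / 5 = 21/5 = 4.2
  x̄ = (5.2, 4.2),  deviation x̄ - mu_0 = (5.2, 4.2) - (4, 2) = (1.2, 2.2).

Step 2 — sample covariance matrix, S[i,j] = (1/(n-1)) · Σ_k (x_{k,i} - mean_i) · (x_{k,j} - mean_j), divisor n-1 = 4:
  S[X,X] = ((-1.2)·(-1.2) + (-1.2)·(-1.2) + (-0.2)·(-0.2) + (-0.2)·(-0.2) + (2.8)·(2.8)) / 4 = 10.8/4 = 2.7
  S[X,Y] = ((-1.2)·(4.8) + (-1.2)·(-2.2) + (-0.2)·(-2.2) + (-0.2)·(2.8) + (2.8)·(-3.2)) / 4 = -12.2/4 = -3.05
  S[Y,Y] = ((4.8)·(4.8) + (-2.2)·(-2.2) + (-2.2)·(-2.2) + (2.8)·(2.8) + (-3.2)·(-3.2)) / 4 = 50.8/4 = 12.7
  S = [[2.7, -3.05],
 [-3.05, 12.7]].

Step 3 — invert S. det(S) = 2.7·12.7 - (-3.05)² = 24.9875.
  S^{-1} = (1/det) · [[d, -b], [-b, a]] = [[0.5083, 0.1221],
 [0.1221, 0.1081]].

Step 4 — quadratic form (x̄ - mu_0)^T · S^{-1} · (x̄ - mu_0):
  S^{-1} · (x̄ - mu_0) = (0.8784, 0.3842),
  (x̄ - mu_0)^T · [...] = (1.2)·(0.8784) + (2.2)·(0.3842) = 1.8993.

Step 5 — scale by n: T² = 5 · 1.8993 = 9.4967.

T² ≈ 9.4967


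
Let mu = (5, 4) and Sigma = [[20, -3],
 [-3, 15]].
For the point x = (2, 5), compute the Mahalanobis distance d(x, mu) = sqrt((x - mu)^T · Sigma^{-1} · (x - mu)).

Step 1 — centre the observation: (x - mu) = (-3, 1).

Step 2 — invert Sigma. det(Sigma) = 20·15 - (-3)² = 291.
  Sigma^{-1} = (1/det) · [[d, -b], [-b, a]] = [[0.0515, 0.0103],
 [0.0103, 0.0687]].

Step 3 — form the quadratic (x - mu)^T · Sigma^{-1} · (x - mu):
  Sigma^{-1} · (x - mu) = (-0.1443, 0.0378).
  (x - mu)^T · [Sigma^{-1} · (x - mu)] = (-3)·(-0.1443) + (1)·(0.0378) = 0.4708.

Step 4 — take square root: d = √(0.4708) ≈ 0.6861.

d(x, mu) = √(0.4708) ≈ 0.6861


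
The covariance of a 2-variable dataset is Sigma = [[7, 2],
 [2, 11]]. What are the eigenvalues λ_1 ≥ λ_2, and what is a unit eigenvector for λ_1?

Step 1 — characteristic polynomial of 2×2 Sigma:
  det(Sigma - λI) = λ² - trace · λ + det = 0.
  trace = 7 + 11 = 18, det = 7·11 - (2)² = 73.
Step 2 — discriminant:
  Δ = trace² - 4·det = 324 - 292 = 32.
Step 3 — eigenvalues:
  λ = (trace ± √Δ)/2 = (18 ± 5.6569)/2,
  λ_1 = 11.8284,  λ_2 = 6.1716.

Step 4 — unit eigenvector for λ_1: solve (Sigma - λ_1 I)v = 0. First row:
  (7 - 11.8284)·v_x + (2)·v_y = 0, i.e. (-4.8284)·v_x + (2)·v_y = 0,
  so v ∝ (b, λ_1 - a) = (2, 4.8284) = u.
  ||u|| = √((2)² + (4.8284)²) = √(27.3137) ≈ 5.2263,
  v_1 = u/||u|| ≈ (0.3827, 0.9239) (||v_1|| = 1).

λ_1 = 11.8284,  λ_2 = 6.1716;  v_1 ≈ (0.3827, 0.9239)


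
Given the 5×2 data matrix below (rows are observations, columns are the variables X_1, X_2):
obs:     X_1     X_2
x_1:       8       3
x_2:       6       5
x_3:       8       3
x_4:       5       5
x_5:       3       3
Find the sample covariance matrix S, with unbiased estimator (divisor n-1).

Step 1 — column means:
  mean(X_1) = (8 + 6 + 8 + 5 + 3) / 5 = 30/5 = 6
  mean(X_2) = (3 + 5 + 3 + 5 + 3) / 5 = 19/5 = 3.8

Step 2 — sample covariance S[i,j] = (1/(n-1)) · Σ_k (x_{k,i} - mean_i) · (x_{k,j} - mean_j), with n-1 = 4.
  S[X_1,X_1] = ((2)·(2) + (0)·(0) + (2)·(2) + (-1)·(-1) + (-3)·(-3)) / 4 = 18/4 = 4.5
  S[X_1,X_2] = ((2)·(-0.8) + (0)·(1.2) + (2)·(-0.8) + (-1)·(1.2) + (-3)·(-0.8)) / 4 = -2/4 = -0.5
  S[X_2,X_2] = ((-0.8)·(-0.8) + (1.2)·(1.2) + (-0.8)·(-0.8) + (1.2)·(1.2) + (-0.8)·(-0.8)) / 4 = 4.8/4 = 1.2

S is symmetric (S[j,i] = S[i,j]). Assembling:

S = [[4.5, -0.5],
 [-0.5, 1.2]]


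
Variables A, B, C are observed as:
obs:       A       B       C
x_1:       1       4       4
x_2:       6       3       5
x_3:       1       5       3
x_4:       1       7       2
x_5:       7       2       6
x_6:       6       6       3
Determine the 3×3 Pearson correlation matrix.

Step 1 — column means:
  mean(A) = (1 + 6 + 1 + 1 + 7 + 6) / 6 = 22/6 = 3.6667
  mean(B) = (4 + 3 + 5 + 7 + 2 + 6) / 6 = 27/6 = 4.5
  mean(C) = (4 + 5 + 3 + 2 + 6 + 3) / 6 = 23/6 = 3.8333

Step 2 — sample variances and covariances s[i,j] = (1/(n-1)) · Σ_k (x_{k,i} - mean_i) · (x_{k,j} - mean_j), with n-1 = 5:
  s[A,A] = ((-2.6667)·(-2.6667) + (2.3333)·(2.3333) + (-2.6667)·(-2.6667) + (-2.6667)·(-2.6667) + (3.3333)·(3.3333) + (2.3333)·(2.3333)) / 5 = 43.3333/5 = 8.6667
  s[A,B] = ((-2.6667)·(-0.5) + (2.3333)·(-1.5) + (-2.6667)·(0.5) + (-2.6667)·(2.5) + (3.3333)·(-2.5) + (2.3333)·(1.5)) / 5 = -15/5 = -3
  s[A,C] = ((-2.6667)·(0.1667) + (2.3333)·(1.1667) + (-2.6667)·(-0.8333) + (-2.6667)·(-1.8333) + (3.3333)·(2.1667) + (2.3333)·(-0.8333)) / 5 = 14.6667/5 = 2.9333
  s[B,B] = ((-0.5)·(-0.5) + (-1.5)·(-1.5) + (0.5)·(0.5) + (2.5)·(2.5) + (-2.5)·(-2.5) + (1.5)·(1.5)) / 5 = 17.5/5 = 3.5
  s[B,C] = ((-0.5)·(0.1667) + (-1.5)·(1.1667) + (0.5)·(-0.8333) + (2.5)·(-1.8333) + (-2.5)·(2.1667) + (1.5)·(-0.8333)) / 5 = -13.5/5 = -2.7
  s[C,C] = ((0.1667)·(0.1667) + (1.1667)·(1.1667) + (-0.8333)·(-0.8333) + (-1.8333)·(-1.8333) + (2.1667)·(2.1667) + (-0.8333)·(-0.8333)) / 5 = 10.8333/5 = 2.1667
  Sample standard deviations s_i = √(s[i,i]):
  s(A) = √(8.6667) = 2.9439
  s(B) = √(3.5) = 1.8708
  s(C) = √(2.1667) = 1.472

Step 3 — r_{ij} = s_{ij} / (s_i · s_j):
  r[A,A] = 1 (diagonal).
  r[A,B] = -3 / (2.9439 · 1.8708) = -3 / 5.5076 = -0.5447
  r[A,C] = 2.9333 / (2.9439 · 1.472) = 2.9333 / 4.3333 = 0.6769
  r[B,B] = 1 (diagonal).
  r[B,C] = -2.7 / (1.8708 · 1.472) = -2.7 / 2.7538 = -0.9805
  r[C,C] = 1 (diagonal).

R is symmetric with unit diagonal. Assembling:

R = [[1, -0.5447, 0.6769],
 [-0.5447, 1, -0.9805],
 [0.6769, -0.9805, 1]]


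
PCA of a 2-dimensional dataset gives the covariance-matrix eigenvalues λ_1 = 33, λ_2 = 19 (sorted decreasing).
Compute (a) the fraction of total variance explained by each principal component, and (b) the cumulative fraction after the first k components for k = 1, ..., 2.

Step 1 — total variance = trace(Sigma) = Σ λ_i = 33 + 19 = 52.

Step 2 — fraction explained by component i = λ_i / Σ λ:
  PC1: 33/52 = 0.6346
  PC2: 19/52 = 0.3654

Step 3 — cumulative fraction after k components = (λ_1 + ... + λ_k) / Σ λ:
  k = 1: 33/52 = 0.6346
  k = 2: (33 + 19)/52 = 52/52 = 1

Summary (fraction, with percent):

explained: PC1 0.6346 (63.46%), PC2 0.3654 (36.54%);  cumulative: 0.6346, 1


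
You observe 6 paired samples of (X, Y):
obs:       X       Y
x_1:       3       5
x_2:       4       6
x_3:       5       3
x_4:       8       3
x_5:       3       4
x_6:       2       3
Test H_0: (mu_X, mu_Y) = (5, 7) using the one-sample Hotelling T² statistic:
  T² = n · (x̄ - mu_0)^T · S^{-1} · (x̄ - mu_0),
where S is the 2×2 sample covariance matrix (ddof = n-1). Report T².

Step 1 — sample mean vector:
  mean(X) = (3 + 4 + 5 + 8 + 3 + 2) / 6 = 25/6 = 4.1667
  mean(Y) = (5 + 6 + 3 + 3 + 4 + 3) / 6 = 24/6 = 4
  x̄ = (4.1667, 4),  deviation x̄ - mu_0 = (4.1667, 4) - (5, 7) = (-0.8333, -3).

Step 2 — sample covariance matrix, S[i,j] = (1/(n-1)) · Σ_k (x_{k,i} - mean_i) · (x_{k,j} - mean_j), divisor n-1 = 5:
  S[X,X] = ((-1.1667)·(-1.1667) + (-0.1667)·(-0.1667) + (0.8333)·(0.8333) + (3.8333)·(3.8333) + (-1.1667)·(-1.1667) + (-2.1667)·(-2.1667)) / 5 = 22.8333/5 = 4.5667
  S[X,Y] = ((-1.1667)·(1) + (-0.1667)·(2) + (0.8333)·(-1) + (3.8333)·(-1) + (-1.1667)·(0) + (-2.1667)·(-1)) / 5 = -4/5 = -0.8
  S[Y,Y] = ((1)·(1) + (2)·(2) + (-1)·(-1) + (-1)·(-1) + (0)·(0) + (-1)·(-1)) / 5 = 8/5 = 1.6
  S = [[4.5667, -0.8],
 [-0.8, 1.6]].

Step 3 — invert S. det(S) = 4.5667·1.6 - (-0.8)² = 6.6667.
  S^{-1} = (1/det) · [[d, -b], [-b, a]] = [[0.24, 0.12],
 [0.12, 0.685]].

Step 4 — quadratic form (x̄ - mu_0)^T · S^{-1} · (x̄ - mu_0):
  S^{-1} · (x̄ - mu_0) = (-0.56, -2.155),
  (x̄ - mu_0)^T · [...] = (-0.8333)·(-0.56) + (-3)·(-2.155) = 6.9317.

Step 5 — scale by n: T² = 6 · 6.9317 = 41.59.

T² ≈ 41.59


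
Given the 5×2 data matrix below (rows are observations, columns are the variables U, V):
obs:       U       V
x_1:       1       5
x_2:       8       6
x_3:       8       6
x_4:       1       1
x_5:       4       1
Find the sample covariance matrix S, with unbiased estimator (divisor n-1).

Step 1 — column means:
  mean(U) = (1 + 8 + 8 + 1 + 4) / 5 = 22/5 = 4.4
  mean(V) = (5 + 6 + 6 + 1 + 1) / 5 = 19/5 = 3.8

Step 2 — sample covariance S[i,j] = (1/(n-1)) · Σ_k (x_{k,i} - mean_i) · (x_{k,j} - mean_j), with n-1 = 4.
  S[U,U] = ((-3.4)·(-3.4) + (3.6)·(3.6) + (3.6)·(3.6) + (-3.4)·(-3.4) + (-0.4)·(-0.4)) / 4 = 49.2/4 = 12.3
  S[U,V] = ((-3.4)·(1.2) + (3.6)·(2.2) + (3.6)·(2.2) + (-3.4)·(-2.8) + (-0.4)·(-2.8)) / 4 = 22.4/4 = 5.6
  S[V,V] = ((1.2)·(1.2) + (2.2)·(2.2) + (2.2)·(2.2) + (-2.8)·(-2.8) + (-2.8)·(-2.8)) / 4 = 26.8/4 = 6.7

S is symmetric (S[j,i] = S[i,j]). Assembling:

S = [[12.3, 5.6],
 [5.6, 6.7]]


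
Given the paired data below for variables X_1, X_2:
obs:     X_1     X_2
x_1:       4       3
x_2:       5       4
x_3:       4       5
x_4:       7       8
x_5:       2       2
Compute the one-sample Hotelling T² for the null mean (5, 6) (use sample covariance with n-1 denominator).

Step 1 — sample mean vector:
  mean(X_1) = (4 + 5 + 4 + 7 + 2) / 5 = 22/5 = 4.4
  mean(X_2) = (3 + 4 + 5 + 8 + 2) / 5 = 22/5 = 4.4
  x̄ = (4.4, 4.4),  deviation x̄ - mu_0 = (4.4, 4.4) - (5, 6) = (-0.6, -1.6).

Step 2 — sample covariance matrix, S[i,j] = (1/(n-1)) · Σ_k (x_{k,i} - mean_i) · (x_{k,j} - mean_j), divisor n-1 = 4:
  S[X_1,X_1] = ((-0.4)·(-0.4) + (0.6)·(0.6) + (-0.4)·(-0.4) + (2.6)·(2.6) + (-2.4)·(-2.4)) / 4 = 13.2/4 = 3.3
  S[X_1,X_2] = ((-0.4)·(-1.4) + (0.6)·(-0.4) + (-0.4)·(0.6) + (2.6)·(3.6) + (-2.4)·(-2.4)) / 4 = 15.2/4 = 3.8
  S[X_2,X_2] = ((-1.4)·(-1.4) + (-0.4)·(-0.4) + (0.6)·(0.6) + (3.6)·(3.6) + (-2.4)·(-2.4)) / 4 = 21.2/4 = 5.3
  S = [[3.3, 3.8],
 [3.8, 5.3]].

Step 3 — invert S. det(S) = 3.3·5.3 - (3.8)² = 3.05.
  S^{-1} = (1/det) · [[d, -b], [-b, a]] = [[1.7377, -1.2459],
 [-1.2459, 1.082]].

Step 4 — quadratic form (x̄ - mu_0)^T · S^{-1} · (x̄ - mu_0):
  S^{-1} · (x̄ - mu_0) = (0.9508, -0.9836),
  (x̄ - mu_0)^T · [...] = (-0.6)·(0.9508) + (-1.6)·(-0.9836) = 1.0033.

Step 5 — scale by n: T² = 5 · 1.0033 = 5.0164.

T² ≈ 5.0164
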